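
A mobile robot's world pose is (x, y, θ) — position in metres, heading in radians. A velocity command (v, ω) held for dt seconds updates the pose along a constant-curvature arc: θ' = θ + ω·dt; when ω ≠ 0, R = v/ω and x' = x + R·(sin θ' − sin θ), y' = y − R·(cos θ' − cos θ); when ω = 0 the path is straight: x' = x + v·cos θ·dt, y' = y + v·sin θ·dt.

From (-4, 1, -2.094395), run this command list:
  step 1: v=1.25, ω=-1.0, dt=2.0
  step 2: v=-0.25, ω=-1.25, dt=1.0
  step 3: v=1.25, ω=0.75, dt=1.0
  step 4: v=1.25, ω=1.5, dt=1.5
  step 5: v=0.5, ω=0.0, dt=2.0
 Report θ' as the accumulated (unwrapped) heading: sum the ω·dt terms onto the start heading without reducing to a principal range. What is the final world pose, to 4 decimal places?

(-7.9151, 1.6163, -2.3444)

step 1: θ'=-4.0944 (R=-1.2500) → pose (-6.1013, 0.9007, -4.0944)
step 2: θ'=-5.3444 (R=0.2000) → pose (-6.1030, 0.6667, -5.3444)
step 3: θ'=-4.5944 (R=1.6667) → pose (-5.7926, 1.8475, -4.5944)
step 4: θ'=-2.3444 (R=0.8333) → pose (-7.2163, 2.3317, -2.3444)
step 5: θ'=-2.3444 (straight) → pose (-7.9151, 1.6163, -2.3444)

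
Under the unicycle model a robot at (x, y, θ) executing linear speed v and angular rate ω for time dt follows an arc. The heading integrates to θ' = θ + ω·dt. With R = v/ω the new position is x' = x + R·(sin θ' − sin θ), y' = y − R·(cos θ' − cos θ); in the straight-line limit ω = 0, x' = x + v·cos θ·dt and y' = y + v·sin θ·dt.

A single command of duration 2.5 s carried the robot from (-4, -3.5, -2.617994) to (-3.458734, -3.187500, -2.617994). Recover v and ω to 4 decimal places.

Δθ = -2.617994 − -2.617994 = 0.000000
ω = Δθ/dt = 0.000000/2.5 = 0.0000
ω = 0 → v = (Δx·cos θ + Δy·sin θ)/dt = -0.2500

v = -0.2500, ω = 0.0000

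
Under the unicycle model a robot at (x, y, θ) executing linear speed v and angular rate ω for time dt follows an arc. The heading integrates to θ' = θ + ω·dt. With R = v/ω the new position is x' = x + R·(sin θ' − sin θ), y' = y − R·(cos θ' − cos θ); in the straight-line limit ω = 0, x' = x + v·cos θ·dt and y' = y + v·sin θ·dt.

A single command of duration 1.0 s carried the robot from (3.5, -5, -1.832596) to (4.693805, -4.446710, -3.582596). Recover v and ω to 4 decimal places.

v = -1.5000, ω = -1.7500

Δθ = -3.582596 − -1.832596 = -1.750000
ω = Δθ/dt = -1.750000/1.0 = -1.7500
R = Δx/(sin θ' − sin θ) = 0.8571
v = R·ω = 0.8571·-1.7500 = -1.5000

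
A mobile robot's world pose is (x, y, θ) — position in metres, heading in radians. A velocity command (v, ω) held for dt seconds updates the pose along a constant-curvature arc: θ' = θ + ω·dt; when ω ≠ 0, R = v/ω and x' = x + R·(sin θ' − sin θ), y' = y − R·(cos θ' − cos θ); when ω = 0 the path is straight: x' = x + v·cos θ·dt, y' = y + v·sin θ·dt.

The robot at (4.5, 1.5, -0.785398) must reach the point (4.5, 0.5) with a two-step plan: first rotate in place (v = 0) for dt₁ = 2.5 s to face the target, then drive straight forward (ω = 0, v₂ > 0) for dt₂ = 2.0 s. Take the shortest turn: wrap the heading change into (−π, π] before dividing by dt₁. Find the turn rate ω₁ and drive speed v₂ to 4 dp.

ω₁ = -0.3142, v₂ = 0.5000

heading to target = atan2(0.5−1.5, 4.5−4.5) = -1.5708
Δθ = wrap(-1.5708 − -0.7854) = -0.7854; ω₁ = Δθ/dt₁ = -0.3142
distance = √((4.5−4.5)² + (0.5−1.5)²) = 1.0000; v₂ = distance/dt₂ = 0.5000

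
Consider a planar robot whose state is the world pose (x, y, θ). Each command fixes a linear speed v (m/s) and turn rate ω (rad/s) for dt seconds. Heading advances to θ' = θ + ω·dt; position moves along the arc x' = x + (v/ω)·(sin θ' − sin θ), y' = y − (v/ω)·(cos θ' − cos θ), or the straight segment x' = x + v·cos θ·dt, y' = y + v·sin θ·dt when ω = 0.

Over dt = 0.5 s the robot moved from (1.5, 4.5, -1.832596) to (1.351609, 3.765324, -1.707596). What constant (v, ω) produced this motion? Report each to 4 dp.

v = 1.5000, ω = 0.2500

Δθ = -1.707596 − -1.832596 = 0.125000
ω = Δθ/dt = 0.125000/0.5 = 0.2500
R = −Δy/(cos θ' − cos θ) = 6.0000
v = R·ω = 6.0000·0.2500 = 1.5000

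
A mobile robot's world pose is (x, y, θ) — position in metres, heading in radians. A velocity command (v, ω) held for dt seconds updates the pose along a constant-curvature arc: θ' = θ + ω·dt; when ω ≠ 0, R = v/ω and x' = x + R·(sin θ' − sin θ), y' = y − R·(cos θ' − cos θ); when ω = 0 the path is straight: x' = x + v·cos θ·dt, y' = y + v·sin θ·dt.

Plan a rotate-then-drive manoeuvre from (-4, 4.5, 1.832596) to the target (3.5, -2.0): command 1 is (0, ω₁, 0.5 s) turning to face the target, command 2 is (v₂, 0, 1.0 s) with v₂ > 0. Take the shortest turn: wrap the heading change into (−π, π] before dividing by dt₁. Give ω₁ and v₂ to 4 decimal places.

heading to target = atan2(-2−4.5, 3.5−-4) = -0.7141
Δθ = wrap(-0.7141 − 1.8326) = -2.5467; ω₁ = Δθ/dt₁ = -5.0934
distance = √((3.5−-4)² + (-2−4.5)²) = 9.9247; v₂ = distance/dt₂ = 9.9247

ω₁ = -5.0934, v₂ = 9.9247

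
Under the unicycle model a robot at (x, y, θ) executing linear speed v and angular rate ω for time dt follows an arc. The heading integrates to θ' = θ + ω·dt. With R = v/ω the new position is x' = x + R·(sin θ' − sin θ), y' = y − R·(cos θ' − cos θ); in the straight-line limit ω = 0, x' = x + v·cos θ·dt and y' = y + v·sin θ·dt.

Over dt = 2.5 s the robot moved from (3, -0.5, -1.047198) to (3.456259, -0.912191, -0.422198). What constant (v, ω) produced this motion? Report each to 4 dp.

Δθ = -0.422198 − -1.047198 = 0.625000
ω = Δθ/dt = 0.625000/2.5 = 0.2500
R = Δx/(sin θ' − sin θ) = 1.0000
v = R·ω = 1.0000·0.2500 = 0.2500

v = 0.2500, ω = 0.2500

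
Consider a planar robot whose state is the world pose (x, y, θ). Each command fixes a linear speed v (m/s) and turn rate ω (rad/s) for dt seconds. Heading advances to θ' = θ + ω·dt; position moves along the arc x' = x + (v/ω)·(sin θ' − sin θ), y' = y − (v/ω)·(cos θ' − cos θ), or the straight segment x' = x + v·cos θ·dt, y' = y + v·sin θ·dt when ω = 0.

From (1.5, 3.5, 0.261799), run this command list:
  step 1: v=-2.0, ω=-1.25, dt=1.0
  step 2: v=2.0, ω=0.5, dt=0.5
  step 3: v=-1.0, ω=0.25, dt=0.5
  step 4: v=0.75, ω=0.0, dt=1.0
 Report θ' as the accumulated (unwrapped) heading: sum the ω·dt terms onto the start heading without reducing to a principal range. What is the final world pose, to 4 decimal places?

(0.6216, 3.2881, -0.6132)

step 1: θ'=-0.9882 (R=1.6000) → pose (-0.2502, 4.1652, -0.9882)
step 2: θ'=-0.7382 (R=4.0000) → pose (0.3981, 3.4072, -0.7382)
step 3: θ'=-0.6132 (R=-4.0000) → pose (0.0083, 3.7197, -0.6132)
step 4: θ'=-0.6132 (straight) → pose (0.6216, 3.2881, -0.6132)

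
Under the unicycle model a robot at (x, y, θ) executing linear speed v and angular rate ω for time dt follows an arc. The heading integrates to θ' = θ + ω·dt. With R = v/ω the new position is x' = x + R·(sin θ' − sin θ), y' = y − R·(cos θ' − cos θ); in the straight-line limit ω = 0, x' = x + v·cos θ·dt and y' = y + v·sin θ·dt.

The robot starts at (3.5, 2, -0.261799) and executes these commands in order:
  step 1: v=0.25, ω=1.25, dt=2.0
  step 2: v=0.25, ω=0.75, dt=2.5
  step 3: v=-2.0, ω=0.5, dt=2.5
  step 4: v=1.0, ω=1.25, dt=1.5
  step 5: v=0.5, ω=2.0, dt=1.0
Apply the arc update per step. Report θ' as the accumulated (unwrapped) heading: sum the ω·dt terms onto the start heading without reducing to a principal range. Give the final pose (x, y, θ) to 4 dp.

(4.1828, 7.3905, 9.2382)

step 1: θ'=2.2382 (R=0.2000) → pose (3.7088, 2.3170, 2.2382)
step 2: θ'=4.1132 (R=0.3333) → pose (3.1718, 2.2986, 4.1132)
step 3: θ'=5.3632 (R=-4.0000) → pose (3.0510, 6.9779, 5.3632)
step 4: θ'=7.2382 (R=0.8000) → pose (4.3405, 7.0005, 7.2382)
step 5: θ'=9.2382 (R=0.2500) → pose (4.1828, 7.3905, 9.2382)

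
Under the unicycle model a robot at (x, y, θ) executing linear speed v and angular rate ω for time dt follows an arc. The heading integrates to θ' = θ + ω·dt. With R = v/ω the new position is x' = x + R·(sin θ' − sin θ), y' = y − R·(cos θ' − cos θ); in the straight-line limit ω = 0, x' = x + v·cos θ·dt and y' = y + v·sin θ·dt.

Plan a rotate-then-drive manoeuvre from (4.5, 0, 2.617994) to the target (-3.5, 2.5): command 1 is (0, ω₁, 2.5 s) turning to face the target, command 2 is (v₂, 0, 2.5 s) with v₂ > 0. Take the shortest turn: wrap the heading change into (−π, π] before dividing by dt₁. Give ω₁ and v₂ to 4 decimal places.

ω₁ = 0.0883, v₂ = 3.3526

heading to target = atan2(2.5−0, -3.5−4.5) = 2.8387
Δθ = wrap(2.8387 − 2.6180) = 0.2207; ω₁ = Δθ/dt₁ = 0.0883
distance = √((-3.5−4.5)² + (2.5−0)²) = 8.3815; v₂ = distance/dt₂ = 3.3526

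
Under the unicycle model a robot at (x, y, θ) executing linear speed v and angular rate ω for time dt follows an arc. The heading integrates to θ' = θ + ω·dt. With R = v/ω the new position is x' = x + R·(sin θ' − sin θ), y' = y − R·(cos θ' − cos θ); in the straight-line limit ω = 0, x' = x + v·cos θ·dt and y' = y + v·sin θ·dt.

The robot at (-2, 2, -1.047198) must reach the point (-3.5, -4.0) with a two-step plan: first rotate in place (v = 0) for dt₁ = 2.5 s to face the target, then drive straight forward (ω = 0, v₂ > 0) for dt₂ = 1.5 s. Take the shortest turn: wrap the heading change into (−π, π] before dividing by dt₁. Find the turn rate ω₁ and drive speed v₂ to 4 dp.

heading to target = atan2(-4−2, -3.5−-2) = -1.8158
Δθ = wrap(-1.8158 − -1.0472) = -0.7686; ω₁ = Δθ/dt₁ = -0.3074
distance = √((-3.5−-2)² + (-4−2)²) = 6.1847; v₂ = distance/dt₂ = 4.1231

ω₁ = -0.3074, v₂ = 4.1231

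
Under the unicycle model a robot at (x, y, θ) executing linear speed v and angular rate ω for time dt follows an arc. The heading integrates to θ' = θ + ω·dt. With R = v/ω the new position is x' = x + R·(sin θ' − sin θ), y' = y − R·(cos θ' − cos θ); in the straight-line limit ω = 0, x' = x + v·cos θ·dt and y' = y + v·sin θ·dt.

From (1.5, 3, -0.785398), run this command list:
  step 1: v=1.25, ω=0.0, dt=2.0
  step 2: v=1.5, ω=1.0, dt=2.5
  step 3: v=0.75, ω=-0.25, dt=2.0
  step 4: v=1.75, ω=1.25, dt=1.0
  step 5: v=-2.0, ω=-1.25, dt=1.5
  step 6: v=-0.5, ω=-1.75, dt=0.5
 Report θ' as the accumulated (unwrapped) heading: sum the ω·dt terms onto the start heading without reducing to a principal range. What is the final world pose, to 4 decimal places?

step 1: θ'=-0.7854 (straight) → pose (3.2678, 1.2322, -0.7854)
step 2: θ'=1.7146 (R=1.5000) → pose (5.8129, 2.5079, 1.7146)
step 3: θ'=1.2146 (R=-3.0000) → pose (5.9703, 3.9839, 1.2146)
step 4: θ'=2.4646 (R=1.4000) → pose (5.5352, 5.5634, 2.4646)
step 5: θ'=0.5896 (R=1.6000) → pose (5.4225, 2.9864, 0.5896)
step 6: θ'=-0.2854 (R=0.2857) → pose (5.1832, 2.9497, -0.2854)

(5.1832, 2.9497, -0.2854)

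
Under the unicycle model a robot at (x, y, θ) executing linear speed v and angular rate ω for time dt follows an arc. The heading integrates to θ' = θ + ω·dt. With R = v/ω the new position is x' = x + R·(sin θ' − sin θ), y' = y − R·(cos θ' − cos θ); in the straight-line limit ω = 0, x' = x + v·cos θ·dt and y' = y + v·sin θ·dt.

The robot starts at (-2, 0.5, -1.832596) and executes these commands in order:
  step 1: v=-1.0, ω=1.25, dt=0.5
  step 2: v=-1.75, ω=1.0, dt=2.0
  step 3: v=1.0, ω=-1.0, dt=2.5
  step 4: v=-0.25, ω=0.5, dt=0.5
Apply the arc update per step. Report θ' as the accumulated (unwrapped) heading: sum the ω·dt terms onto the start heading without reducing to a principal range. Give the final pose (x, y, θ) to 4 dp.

step 1: θ'=-1.2076 (R=-0.8000) → pose (-2.0249, 0.9913, -1.2076)
step 2: θ'=0.7924 (R=-1.7500) → pose (-4.9068, 1.5983, 0.7924)
step 3: θ'=-1.7076 (R=-1.0000) → pose (-3.2041, 0.7598, -1.7076)
step 4: θ'=-1.4576 (R=-0.5000) → pose (-3.2027, 0.8844, -1.4576)

(-3.2027, 0.8844, -1.4576)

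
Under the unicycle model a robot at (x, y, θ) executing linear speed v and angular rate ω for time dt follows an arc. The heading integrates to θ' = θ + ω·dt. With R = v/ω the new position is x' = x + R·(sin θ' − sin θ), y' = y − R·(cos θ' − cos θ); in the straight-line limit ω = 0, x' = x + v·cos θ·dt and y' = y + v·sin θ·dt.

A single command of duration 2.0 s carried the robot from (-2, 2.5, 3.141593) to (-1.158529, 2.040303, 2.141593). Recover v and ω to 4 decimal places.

v = -0.5000, ω = -0.5000

Δθ = 2.141593 − 3.141593 = -1.000000
ω = Δθ/dt = -1.000000/2.0 = -0.5000
R = Δx/(sin θ' − sin θ) = 1.0000
v = R·ω = 1.0000·-0.5000 = -0.5000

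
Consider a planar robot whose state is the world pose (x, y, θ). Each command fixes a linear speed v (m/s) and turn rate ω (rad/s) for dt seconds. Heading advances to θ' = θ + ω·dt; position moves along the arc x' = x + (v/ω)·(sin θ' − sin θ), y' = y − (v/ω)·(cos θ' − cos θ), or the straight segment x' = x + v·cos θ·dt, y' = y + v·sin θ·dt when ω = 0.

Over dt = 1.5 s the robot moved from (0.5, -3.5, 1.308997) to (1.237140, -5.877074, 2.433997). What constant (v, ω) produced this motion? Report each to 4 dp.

v = -1.7500, ω = 0.7500

Δθ = 2.433997 − 1.308997 = 1.125000
ω = Δθ/dt = 1.125000/1.5 = 0.7500
R = −Δy/(cos θ' − cos θ) = -2.3333
v = R·ω = -2.3333·0.7500 = -1.7500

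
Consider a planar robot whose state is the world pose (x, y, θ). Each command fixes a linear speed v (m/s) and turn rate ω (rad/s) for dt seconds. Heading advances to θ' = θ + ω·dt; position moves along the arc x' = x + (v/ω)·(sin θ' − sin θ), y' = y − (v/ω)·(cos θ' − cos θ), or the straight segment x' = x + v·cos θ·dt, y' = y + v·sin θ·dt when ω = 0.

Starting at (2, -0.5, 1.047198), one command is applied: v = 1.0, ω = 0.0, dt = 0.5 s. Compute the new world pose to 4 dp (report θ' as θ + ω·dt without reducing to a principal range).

(2.2500, -0.0670, 1.0472)

θ' = 1.0472 + 0.0·0.5 = 1.0472
ω = 0 → straight: x' = 2 + 1.0·cos(1.0472)·0.5 = 2.2500
y' = -0.5 + 1.0·sin(1.0472)·0.5 = -0.0670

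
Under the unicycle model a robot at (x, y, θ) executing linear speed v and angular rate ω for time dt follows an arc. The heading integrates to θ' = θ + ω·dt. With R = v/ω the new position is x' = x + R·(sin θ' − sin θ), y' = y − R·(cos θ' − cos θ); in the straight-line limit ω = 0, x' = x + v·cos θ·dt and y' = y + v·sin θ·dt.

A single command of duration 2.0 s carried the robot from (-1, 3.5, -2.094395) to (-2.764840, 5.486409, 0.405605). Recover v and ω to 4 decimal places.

v = -1.7500, ω = 1.2500

Δθ = 0.405605 − -2.094395 = 2.500000
ω = Δθ/dt = 2.500000/2.0 = 1.2500
R = −Δy/(cos θ' − cos θ) = -1.4000
v = R·ω = -1.4000·1.2500 = -1.7500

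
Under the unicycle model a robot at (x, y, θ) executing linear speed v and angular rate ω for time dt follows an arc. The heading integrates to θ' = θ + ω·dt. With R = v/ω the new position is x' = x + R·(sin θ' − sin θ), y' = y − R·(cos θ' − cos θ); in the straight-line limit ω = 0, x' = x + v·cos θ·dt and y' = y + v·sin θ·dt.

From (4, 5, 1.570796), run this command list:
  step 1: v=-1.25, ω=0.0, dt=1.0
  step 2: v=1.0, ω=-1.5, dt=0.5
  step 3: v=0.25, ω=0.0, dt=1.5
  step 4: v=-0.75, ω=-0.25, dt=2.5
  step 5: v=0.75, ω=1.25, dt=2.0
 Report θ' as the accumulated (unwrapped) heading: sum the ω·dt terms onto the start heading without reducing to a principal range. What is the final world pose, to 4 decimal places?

(2.9650, 4.7109, 2.6958)

step 1: θ'=1.5708 (straight) → pose (4.0000, 3.7500, 1.5708)
step 2: θ'=0.8208 (R=-0.6667) → pose (4.1789, 4.2044, 0.8208)
step 3: θ'=0.8208 (straight) → pose (4.4345, 4.4788, 0.8208)
step 4: θ'=0.1958 (R=3.0000) → pose (2.8231, 3.5810, 0.1958)
step 5: θ'=2.6958 (R=0.6000) → pose (2.9650, 4.7109, 2.6958)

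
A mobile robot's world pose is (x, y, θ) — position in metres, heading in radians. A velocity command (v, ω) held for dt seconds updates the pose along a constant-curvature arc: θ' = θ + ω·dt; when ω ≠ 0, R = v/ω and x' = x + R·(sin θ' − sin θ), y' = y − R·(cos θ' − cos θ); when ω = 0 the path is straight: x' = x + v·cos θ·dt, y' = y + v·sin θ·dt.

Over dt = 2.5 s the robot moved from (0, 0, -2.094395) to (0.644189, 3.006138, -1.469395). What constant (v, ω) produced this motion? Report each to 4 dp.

v = -1.2500, ω = 0.2500

Δθ = -1.469395 − -2.094395 = 0.625000
ω = Δθ/dt = 0.625000/2.5 = 0.2500
R = −Δy/(cos θ' − cos θ) = -5.0000
v = R·ω = -5.0000·0.2500 = -1.2500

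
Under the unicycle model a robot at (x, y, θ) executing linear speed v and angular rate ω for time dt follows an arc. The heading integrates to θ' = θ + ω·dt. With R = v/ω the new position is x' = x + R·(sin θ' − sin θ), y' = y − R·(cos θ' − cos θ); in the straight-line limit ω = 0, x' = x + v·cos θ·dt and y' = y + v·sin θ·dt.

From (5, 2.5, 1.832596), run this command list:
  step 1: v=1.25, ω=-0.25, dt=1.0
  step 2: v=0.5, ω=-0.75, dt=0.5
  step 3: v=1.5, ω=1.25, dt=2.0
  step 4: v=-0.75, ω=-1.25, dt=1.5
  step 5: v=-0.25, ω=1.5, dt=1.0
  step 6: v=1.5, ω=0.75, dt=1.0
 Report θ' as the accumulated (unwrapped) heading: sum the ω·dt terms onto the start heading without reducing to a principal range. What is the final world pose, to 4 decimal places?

(2.9655, 4.1617, 4.0826)

step 1: θ'=1.5826 (R=-5.0000) → pose (4.8300, 3.7351, 1.5826)
step 2: θ'=1.2076 (R=-0.6667) → pose (4.8734, 3.9798, 1.2076)
step 3: θ'=3.7076 (R=1.2000) → pose (3.1082, 5.4190, 3.7076)
step 4: θ'=1.8326 (R=0.6000) → pose (4.0095, 5.0679, 1.8326)
step 5: θ'=3.3326 (R=-0.1667) → pose (4.2021, 4.9474, 3.3326)
step 6: θ'=4.0826 (R=2.0000) → pose (2.9655, 4.1617, 4.0826)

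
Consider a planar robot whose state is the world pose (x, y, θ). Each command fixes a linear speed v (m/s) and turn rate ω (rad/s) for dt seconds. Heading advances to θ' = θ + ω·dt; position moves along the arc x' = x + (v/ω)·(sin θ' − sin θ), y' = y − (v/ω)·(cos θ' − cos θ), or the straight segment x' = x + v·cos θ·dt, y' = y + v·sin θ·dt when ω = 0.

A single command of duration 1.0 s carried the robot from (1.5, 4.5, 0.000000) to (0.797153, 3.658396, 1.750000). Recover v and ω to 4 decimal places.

v = -1.2500, ω = 1.7500

Δθ = 1.750000 − 0.000000 = 1.750000
ω = Δθ/dt = 1.750000/1.0 = 1.7500
R = −Δy/(cos θ' − cos θ) = -0.7143
v = R·ω = -0.7143·1.7500 = -1.2500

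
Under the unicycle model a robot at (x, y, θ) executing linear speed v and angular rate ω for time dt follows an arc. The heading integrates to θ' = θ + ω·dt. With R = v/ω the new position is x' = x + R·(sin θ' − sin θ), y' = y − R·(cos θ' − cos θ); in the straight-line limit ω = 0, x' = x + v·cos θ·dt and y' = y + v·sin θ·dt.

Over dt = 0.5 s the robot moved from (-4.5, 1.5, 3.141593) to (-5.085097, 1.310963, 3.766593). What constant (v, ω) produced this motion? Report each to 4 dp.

v = 1.2500, ω = 1.2500

Δθ = 3.766593 − 3.141593 = 0.625000
ω = Δθ/dt = 0.625000/0.5 = 1.2500
R = Δx/(sin θ' − sin θ) = 1.0000
v = R·ω = 1.0000·1.2500 = 1.2500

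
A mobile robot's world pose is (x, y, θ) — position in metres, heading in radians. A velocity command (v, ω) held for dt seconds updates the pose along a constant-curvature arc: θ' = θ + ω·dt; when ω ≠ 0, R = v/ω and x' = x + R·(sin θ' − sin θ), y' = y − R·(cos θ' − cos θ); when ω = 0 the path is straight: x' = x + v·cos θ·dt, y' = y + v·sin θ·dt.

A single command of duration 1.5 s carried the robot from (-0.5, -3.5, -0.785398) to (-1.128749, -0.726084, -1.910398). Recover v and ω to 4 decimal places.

v = -2.0000, ω = -0.7500

Δθ = -1.910398 − -0.785398 = -1.125000
ω = Δθ/dt = -1.125000/1.5 = -0.7500
R = −Δy/(cos θ' − cos θ) = 2.6667
v = R·ω = 2.6667·-0.7500 = -2.0000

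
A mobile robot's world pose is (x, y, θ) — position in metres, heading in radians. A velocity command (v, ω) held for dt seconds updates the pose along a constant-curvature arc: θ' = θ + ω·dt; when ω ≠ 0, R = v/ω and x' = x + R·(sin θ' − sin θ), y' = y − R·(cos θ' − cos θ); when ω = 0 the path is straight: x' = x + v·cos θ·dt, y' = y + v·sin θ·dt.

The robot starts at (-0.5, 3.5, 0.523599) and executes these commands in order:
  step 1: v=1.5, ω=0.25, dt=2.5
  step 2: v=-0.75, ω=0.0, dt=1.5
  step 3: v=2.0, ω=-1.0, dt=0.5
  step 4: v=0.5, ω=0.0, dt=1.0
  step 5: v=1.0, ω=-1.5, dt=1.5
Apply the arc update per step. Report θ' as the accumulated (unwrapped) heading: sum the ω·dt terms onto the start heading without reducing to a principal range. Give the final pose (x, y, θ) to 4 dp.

step 1: θ'=1.1486 (R=6.0000) → pose (1.9731, 6.2376, 1.1486)
step 2: θ'=1.1486 (straight) → pose (1.5122, 5.2113, 1.1486)
step 3: θ'=0.6486 (R=-2.0000) → pose (2.1284, 5.9857, 0.6486)
step 4: θ'=0.6486 (straight) → pose (2.5269, 6.2877, 0.6486)
step 5: θ'=-1.6014 (R=-0.6667) → pose (3.5959, 5.7360, -1.6014)

(3.5959, 5.7360, -1.6014)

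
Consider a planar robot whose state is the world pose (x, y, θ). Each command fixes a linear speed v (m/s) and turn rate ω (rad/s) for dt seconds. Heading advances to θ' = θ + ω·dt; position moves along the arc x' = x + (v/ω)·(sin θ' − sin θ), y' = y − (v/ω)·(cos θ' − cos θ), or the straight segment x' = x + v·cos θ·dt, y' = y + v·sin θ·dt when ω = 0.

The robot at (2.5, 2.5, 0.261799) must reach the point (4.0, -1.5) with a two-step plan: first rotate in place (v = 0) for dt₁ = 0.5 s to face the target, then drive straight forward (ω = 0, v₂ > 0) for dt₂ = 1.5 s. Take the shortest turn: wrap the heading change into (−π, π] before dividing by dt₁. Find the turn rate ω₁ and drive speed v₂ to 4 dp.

heading to target = atan2(-1.5−2.5, 4−2.5) = -1.2120
Δθ = wrap(-1.2120 − 0.2618) = -1.4738; ω₁ = Δθ/dt₁ = -2.9476
distance = √((4−2.5)² + (-1.5−2.5)²) = 4.2720; v₂ = distance/dt₂ = 2.8480

ω₁ = -2.9476, v₂ = 2.8480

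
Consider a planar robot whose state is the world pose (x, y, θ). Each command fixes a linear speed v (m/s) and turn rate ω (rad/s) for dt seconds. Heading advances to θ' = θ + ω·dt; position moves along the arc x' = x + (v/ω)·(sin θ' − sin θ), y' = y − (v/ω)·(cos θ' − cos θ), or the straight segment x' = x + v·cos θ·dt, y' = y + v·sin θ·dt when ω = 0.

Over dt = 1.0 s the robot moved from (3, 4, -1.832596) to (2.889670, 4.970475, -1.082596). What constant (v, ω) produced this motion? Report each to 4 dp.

Δθ = -1.082596 − -1.832596 = 0.750000
ω = Δθ/dt = 0.750000/1.0 = 0.7500
R = −Δy/(cos θ' − cos θ) = -1.3333
v = R·ω = -1.3333·0.7500 = -1.0000

v = -1.0000, ω = 0.7500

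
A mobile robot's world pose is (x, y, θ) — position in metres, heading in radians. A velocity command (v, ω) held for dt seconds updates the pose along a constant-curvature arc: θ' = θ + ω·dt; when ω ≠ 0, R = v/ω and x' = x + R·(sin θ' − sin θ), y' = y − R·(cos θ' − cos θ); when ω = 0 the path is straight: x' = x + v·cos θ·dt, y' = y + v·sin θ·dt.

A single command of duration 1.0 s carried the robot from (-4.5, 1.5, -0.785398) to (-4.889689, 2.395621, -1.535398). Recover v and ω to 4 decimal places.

v = -1.0000, ω = -0.7500

Δθ = -1.535398 − -0.785398 = -0.750000
ω = Δθ/dt = -0.750000/1.0 = -0.7500
R = −Δy/(cos θ' − cos θ) = 1.3333
v = R·ω = 1.3333·-0.7500 = -1.0000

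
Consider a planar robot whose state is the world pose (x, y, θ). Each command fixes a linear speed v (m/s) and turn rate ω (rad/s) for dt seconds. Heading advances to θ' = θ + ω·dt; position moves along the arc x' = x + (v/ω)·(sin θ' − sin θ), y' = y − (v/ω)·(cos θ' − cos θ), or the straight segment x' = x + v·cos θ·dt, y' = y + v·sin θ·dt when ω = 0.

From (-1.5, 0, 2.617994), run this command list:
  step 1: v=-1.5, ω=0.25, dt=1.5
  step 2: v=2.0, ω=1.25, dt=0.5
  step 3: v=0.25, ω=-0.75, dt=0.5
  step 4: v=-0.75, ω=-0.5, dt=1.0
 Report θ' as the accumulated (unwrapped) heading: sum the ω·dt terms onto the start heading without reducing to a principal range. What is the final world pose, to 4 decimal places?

(0.2560, -1.0435, 2.7430)

step 1: θ'=2.9930 (R=-6.0000) → pose (0.6117, -0.7377, 2.9930)
step 2: θ'=3.6180 (R=1.6000) → pose (-0.3589, -0.8983, 3.6180)
step 3: θ'=3.2430 (R=-0.3333) → pose (-0.4781, -0.9337, 3.2430)
step 4: θ'=2.7430 (R=1.5000) → pose (0.2560, -1.0435, 2.7430)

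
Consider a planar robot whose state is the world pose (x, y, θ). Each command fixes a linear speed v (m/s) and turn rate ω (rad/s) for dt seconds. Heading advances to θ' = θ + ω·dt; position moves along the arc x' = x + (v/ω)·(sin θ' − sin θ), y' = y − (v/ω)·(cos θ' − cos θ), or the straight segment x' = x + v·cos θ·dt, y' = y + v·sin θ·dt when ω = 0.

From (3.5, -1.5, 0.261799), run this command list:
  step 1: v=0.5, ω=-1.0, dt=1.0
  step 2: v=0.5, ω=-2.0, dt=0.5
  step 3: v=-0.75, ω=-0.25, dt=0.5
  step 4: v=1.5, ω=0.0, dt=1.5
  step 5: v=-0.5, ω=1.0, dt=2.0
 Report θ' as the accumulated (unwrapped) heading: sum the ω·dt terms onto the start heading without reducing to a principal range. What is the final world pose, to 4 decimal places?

step 1: θ'=-0.7382 (R=-0.5000) → pose (3.9659, -1.6131, -0.7382)
step 2: θ'=-1.7382 (R=-0.2500) → pose (4.0442, -1.8397, -1.7382)
step 3: θ'=-1.8632 (R=3.0000) → pose (4.1296, -1.4748, -1.8632)
step 4: θ'=-1.8632 (straight) → pose (3.4810, -3.6293, -1.8632)
step 5: θ'=0.1368 (R=-0.5000) → pose (2.9340, -2.9898, 0.1368)

(2.9340, -2.9898, 0.1368)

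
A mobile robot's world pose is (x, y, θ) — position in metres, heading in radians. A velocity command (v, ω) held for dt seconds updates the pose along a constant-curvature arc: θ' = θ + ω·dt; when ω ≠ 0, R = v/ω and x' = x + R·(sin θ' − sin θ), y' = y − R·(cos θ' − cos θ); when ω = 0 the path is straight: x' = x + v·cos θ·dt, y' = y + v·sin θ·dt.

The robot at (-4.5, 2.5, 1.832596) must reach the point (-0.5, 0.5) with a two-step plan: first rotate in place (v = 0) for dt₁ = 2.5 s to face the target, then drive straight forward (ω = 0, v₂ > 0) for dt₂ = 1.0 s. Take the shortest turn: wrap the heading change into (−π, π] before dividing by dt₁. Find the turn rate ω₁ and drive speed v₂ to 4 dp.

heading to target = atan2(0.5−2.5, -0.5−-4.5) = -0.4636
Δθ = wrap(-0.4636 − 1.8326) = -2.2962; ω₁ = Δθ/dt₁ = -0.9185
distance = √((-0.5−-4.5)² + (0.5−2.5)²) = 4.4721; v₂ = distance/dt₂ = 4.4721

ω₁ = -0.9185, v₂ = 4.4721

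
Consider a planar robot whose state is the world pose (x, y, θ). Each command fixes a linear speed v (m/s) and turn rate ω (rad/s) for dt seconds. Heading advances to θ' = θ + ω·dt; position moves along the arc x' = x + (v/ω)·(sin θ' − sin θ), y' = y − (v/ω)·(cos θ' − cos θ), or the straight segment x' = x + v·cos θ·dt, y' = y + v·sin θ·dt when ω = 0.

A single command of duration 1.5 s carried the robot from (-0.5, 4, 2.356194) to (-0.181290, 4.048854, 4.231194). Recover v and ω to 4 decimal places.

Δθ = 4.231194 − 2.356194 = 1.875000
ω = Δθ/dt = 1.875000/1.5 = 1.2500
R = Δx/(sin θ' − sin θ) = -0.2000
v = R·ω = -0.2000·1.2500 = -0.2500

v = -0.2500, ω = 1.2500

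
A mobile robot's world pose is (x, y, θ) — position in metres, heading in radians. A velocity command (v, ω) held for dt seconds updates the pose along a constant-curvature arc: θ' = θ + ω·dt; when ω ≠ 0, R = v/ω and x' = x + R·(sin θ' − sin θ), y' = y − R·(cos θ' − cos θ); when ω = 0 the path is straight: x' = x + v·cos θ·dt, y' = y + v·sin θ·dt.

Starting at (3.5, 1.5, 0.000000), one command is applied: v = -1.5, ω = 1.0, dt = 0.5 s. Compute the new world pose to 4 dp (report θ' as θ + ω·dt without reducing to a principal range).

θ' = 0.0000 + 1.0·0.5 = 0.5000
R = v/ω = -1.5/1.0 = -1.5000
x' = 3.5 + -1.5000·(sin 0.5000 − sin 0.0000) = 2.7809
y' = 1.5 − -1.5000·(cos 0.5000 − cos 0.0000) = 1.3164

(2.7809, 1.3164, 0.5000)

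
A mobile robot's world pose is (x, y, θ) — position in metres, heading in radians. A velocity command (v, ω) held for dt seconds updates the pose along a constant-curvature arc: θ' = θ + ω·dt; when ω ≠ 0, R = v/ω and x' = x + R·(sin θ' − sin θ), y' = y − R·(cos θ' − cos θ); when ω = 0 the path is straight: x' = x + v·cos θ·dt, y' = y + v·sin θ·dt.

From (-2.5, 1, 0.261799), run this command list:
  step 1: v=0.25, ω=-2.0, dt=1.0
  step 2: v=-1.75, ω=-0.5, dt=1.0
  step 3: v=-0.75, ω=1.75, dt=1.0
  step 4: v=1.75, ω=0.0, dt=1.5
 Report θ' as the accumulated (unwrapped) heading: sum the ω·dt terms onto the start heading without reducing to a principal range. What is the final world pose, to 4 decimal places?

step 1: θ'=-1.7382 (R=-0.1250) → pose (-2.3444, 0.8584, -1.7382)
step 2: θ'=-2.2382 (R=3.5000) → pose (-1.6423, 2.4416, -2.2382)
step 3: θ'=-0.4882 (R=-0.4286) → pose (-1.7779, 3.0853, -0.4882)
step 4: θ'=-0.4882 (straight) → pose (0.5404, 1.8541, -0.4882)

(0.5404, 1.8541, -0.4882)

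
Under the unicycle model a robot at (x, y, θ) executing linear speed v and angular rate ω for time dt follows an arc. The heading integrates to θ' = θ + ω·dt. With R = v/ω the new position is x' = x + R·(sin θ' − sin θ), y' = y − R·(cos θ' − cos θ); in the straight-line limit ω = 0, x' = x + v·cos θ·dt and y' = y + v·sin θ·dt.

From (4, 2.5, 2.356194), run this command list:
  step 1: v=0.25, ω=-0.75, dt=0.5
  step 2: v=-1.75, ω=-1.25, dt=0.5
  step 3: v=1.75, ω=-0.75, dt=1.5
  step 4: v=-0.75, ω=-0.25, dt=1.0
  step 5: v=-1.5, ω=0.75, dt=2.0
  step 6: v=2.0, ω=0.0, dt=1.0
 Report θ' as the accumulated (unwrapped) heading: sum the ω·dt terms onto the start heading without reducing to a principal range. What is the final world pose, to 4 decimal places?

(3.1649, 3.6124, 1.4812)

step 1: θ'=1.9812 (R=-0.3333) → pose (3.9300, 2.6027, 1.9812)
step 2: θ'=1.3562 (R=1.4000) → pose (4.0142, 1.7460, 1.3562)
step 3: θ'=0.2312 (R=-2.3333) → pose (5.7593, 3.5204, 0.2312)
step 4: θ'=-0.0188 (R=3.0000) → pose (5.0155, 3.4411, -0.0188)
step 5: θ'=1.4812 (R=-2.0000) → pose (2.9859, 1.6204, 1.4812)
step 6: θ'=1.4812 (straight) → pose (3.1649, 3.6124, 1.4812)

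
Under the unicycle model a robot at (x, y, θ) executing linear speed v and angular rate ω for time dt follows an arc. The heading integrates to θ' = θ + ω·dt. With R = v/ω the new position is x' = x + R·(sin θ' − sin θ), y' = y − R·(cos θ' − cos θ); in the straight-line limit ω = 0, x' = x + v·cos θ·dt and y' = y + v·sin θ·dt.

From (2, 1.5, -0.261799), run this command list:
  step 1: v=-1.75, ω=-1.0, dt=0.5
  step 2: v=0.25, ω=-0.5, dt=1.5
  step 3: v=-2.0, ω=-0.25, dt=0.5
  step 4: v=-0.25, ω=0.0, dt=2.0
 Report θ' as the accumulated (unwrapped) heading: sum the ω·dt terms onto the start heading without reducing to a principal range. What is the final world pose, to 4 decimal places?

step 1: θ'=-0.7618 (R=1.7500) → pose (1.2450, 1.9241, -0.7618)
step 2: θ'=-1.5118 (R=-0.5000) → pose (1.3991, 1.5918, -1.5118)
step 3: θ'=-1.6368 (R=8.0000) → pose (1.4026, 2.5911, -1.6368)
step 4: θ'=-1.6368 (straight) → pose (1.4355, 3.0900, -1.6368)

(1.4355, 3.0900, -1.6368)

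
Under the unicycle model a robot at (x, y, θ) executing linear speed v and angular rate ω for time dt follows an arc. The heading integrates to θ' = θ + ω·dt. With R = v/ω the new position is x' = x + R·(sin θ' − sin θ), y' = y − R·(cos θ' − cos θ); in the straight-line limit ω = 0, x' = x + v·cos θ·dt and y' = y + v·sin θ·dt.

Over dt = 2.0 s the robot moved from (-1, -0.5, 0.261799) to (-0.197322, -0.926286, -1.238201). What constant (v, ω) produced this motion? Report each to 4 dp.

Δθ = -1.238201 − 0.261799 = -1.500000
ω = Δθ/dt = -1.500000/2.0 = -0.7500
R = Δx/(sin θ' − sin θ) = -0.6667
v = R·ω = -0.6667·-0.7500 = 0.5000

v = 0.5000, ω = -0.7500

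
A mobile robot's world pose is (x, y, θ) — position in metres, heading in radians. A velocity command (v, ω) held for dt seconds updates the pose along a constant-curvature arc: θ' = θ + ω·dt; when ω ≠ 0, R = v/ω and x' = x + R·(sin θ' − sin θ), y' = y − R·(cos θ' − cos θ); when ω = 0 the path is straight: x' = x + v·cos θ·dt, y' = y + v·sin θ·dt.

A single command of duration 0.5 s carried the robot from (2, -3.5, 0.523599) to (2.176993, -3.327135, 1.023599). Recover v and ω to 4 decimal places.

Δθ = 1.023599 − 0.523599 = 0.500000
ω = Δθ/dt = 0.500000/0.5 = 1.0000
R = Δx/(sin θ' − sin θ) = 0.5000
v = R·ω = 0.5000·1.0000 = 0.5000

v = 0.5000, ω = 1.0000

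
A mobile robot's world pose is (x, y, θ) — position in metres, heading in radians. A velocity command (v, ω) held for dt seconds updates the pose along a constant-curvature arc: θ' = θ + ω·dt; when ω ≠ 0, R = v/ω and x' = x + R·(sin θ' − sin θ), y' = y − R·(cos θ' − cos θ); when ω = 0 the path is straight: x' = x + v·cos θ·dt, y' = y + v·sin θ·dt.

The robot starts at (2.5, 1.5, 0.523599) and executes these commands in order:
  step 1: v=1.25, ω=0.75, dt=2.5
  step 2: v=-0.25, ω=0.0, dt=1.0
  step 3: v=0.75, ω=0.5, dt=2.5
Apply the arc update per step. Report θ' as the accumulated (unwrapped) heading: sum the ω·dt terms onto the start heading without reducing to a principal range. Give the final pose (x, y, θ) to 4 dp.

(1.2352, 4.2083, 3.6486)

step 1: θ'=2.3986 (R=1.6667) → pose (2.7942, 4.1708, 2.3986)
step 2: θ'=2.3986 (straight) → pose (2.9783, 4.0017, 2.3986)
step 3: θ'=3.6486 (R=1.5000) → pose (1.2352, 4.2083, 3.6486)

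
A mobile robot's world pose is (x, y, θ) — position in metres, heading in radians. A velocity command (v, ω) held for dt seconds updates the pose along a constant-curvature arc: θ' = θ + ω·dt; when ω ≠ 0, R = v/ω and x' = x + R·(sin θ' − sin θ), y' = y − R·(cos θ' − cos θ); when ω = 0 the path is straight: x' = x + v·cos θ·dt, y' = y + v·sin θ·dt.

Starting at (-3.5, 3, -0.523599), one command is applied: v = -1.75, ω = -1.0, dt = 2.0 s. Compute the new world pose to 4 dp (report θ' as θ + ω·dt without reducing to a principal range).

θ' = -0.5236 + -1.0·2.0 = -2.5236
R = v/ω = -1.75/-1.0 = 1.7500
x' = -3.5 + 1.7500·(sin -2.5236 − sin -0.5236) = -3.6390
y' = 3 − 1.7500·(cos -2.5236 − cos -0.5236) = 5.9419

(-3.6390, 5.9419, -2.5236)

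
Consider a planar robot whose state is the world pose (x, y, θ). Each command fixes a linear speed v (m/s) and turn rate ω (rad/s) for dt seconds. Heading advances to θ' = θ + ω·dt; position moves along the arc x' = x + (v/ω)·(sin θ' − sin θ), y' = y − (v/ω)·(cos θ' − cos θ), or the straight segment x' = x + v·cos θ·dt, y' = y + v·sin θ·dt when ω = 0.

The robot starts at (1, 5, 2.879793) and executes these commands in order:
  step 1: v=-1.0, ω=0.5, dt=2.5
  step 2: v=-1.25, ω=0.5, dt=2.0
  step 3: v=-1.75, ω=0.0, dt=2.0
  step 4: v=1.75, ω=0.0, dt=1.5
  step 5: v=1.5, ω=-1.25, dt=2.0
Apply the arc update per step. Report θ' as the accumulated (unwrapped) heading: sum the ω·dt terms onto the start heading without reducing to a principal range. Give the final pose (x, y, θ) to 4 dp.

(1.3461, 7.4876, 2.6298)

step 1: θ'=4.1298 (R=-2.0000) → pose (3.1877, 5.8315, 4.1298)
step 2: θ'=5.1298 (R=-2.5000) → pose (3.3855, 8.2204, 5.1298)
step 3: θ'=5.1298 (straight) → pose (1.9666, 11.4199, 5.1298)
step 4: θ'=5.1298 (straight) → pose (3.0308, 9.0203, 5.1298)
step 5: θ'=2.6298 (R=-1.2000) → pose (1.3461, 7.4876, 2.6298)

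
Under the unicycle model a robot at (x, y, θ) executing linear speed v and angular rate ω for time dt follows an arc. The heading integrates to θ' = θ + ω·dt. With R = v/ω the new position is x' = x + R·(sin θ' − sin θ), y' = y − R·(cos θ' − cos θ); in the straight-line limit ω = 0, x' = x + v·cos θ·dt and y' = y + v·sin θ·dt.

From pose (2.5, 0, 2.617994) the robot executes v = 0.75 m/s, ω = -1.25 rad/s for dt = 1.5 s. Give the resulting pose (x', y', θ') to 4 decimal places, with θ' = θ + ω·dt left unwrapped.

(2.3941, 0.9615, 0.7430)

θ' = 2.6180 + -1.25·1.5 = 0.7430
R = v/ω = 0.75/-1.25 = -0.6000
x' = 2.5 + -0.6000·(sin 0.7430 − sin 2.6180) = 2.3941
y' = 0 − -0.6000·(cos 0.7430 − cos 2.6180) = 0.9615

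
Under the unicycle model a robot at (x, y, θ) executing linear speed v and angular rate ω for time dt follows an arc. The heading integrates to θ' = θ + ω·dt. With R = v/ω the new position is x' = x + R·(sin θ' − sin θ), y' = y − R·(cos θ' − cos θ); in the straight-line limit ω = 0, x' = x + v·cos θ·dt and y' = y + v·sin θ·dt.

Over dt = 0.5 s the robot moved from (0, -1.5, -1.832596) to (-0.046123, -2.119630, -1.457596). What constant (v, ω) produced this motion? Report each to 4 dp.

v = 1.2500, ω = 0.7500

Δθ = -1.457596 − -1.832596 = 0.375000
ω = Δθ/dt = 0.375000/0.5 = 0.7500
R = −Δy/(cos θ' − cos θ) = 1.6667
v = R·ω = 1.6667·0.7500 = 1.2500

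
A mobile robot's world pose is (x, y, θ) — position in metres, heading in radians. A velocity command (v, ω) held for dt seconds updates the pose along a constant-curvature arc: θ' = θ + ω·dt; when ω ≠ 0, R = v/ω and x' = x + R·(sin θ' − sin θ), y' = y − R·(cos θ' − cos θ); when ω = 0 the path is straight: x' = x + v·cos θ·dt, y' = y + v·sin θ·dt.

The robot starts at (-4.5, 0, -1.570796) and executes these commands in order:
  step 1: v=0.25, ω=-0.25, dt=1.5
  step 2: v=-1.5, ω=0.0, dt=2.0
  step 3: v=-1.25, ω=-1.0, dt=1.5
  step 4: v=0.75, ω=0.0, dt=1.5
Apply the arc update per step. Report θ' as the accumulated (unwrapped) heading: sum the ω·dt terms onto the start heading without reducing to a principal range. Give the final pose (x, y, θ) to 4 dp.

step 1: θ'=-1.9458 (R=-1.0000) → pose (-4.5695, -0.3663, -1.9458)
step 2: θ'=-1.9458 (straight) → pose (-3.4707, 2.4253, -1.9458)
step 3: θ'=-3.4458 (R=1.2500) → pose (-1.9331, 3.1600, -3.4458)
step 4: θ'=-3.4458 (straight) → pose (-3.0065, 3.4970, -3.4458)

(-3.0065, 3.4970, -3.4458)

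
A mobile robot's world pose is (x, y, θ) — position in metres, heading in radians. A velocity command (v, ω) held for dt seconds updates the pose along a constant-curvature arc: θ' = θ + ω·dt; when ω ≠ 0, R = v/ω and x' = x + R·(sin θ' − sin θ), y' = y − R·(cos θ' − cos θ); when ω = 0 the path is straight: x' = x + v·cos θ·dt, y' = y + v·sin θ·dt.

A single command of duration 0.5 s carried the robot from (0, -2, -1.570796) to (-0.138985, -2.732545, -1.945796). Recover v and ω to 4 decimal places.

v = 1.5000, ω = -0.7500

Δθ = -1.945796 − -1.570796 = -0.375000
ω = Δθ/dt = -0.375000/0.5 = -0.7500
R = −Δy/(cos θ' − cos θ) = -2.0000
v = R·ω = -2.0000·-0.7500 = 1.5000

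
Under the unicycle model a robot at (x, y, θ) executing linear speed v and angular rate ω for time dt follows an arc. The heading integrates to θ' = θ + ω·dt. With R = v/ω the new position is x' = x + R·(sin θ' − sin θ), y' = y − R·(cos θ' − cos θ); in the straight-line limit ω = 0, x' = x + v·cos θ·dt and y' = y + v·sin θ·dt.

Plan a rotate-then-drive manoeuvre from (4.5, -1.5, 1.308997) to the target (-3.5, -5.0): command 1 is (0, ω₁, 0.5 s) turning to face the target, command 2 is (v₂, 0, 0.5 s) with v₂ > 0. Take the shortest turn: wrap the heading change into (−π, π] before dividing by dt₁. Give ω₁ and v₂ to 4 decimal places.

heading to target = atan2(-5−-1.5, -3.5−4.5) = -2.7292
Δθ = wrap(-2.7292 − 1.3090) = 2.2450; ω₁ = Δθ/dt₁ = 4.4900
distance = √((-3.5−4.5)² + (-5−-1.5)²) = 8.7321; v₂ = distance/dt₂ = 17.4642

ω₁ = 4.4900, v₂ = 17.4642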